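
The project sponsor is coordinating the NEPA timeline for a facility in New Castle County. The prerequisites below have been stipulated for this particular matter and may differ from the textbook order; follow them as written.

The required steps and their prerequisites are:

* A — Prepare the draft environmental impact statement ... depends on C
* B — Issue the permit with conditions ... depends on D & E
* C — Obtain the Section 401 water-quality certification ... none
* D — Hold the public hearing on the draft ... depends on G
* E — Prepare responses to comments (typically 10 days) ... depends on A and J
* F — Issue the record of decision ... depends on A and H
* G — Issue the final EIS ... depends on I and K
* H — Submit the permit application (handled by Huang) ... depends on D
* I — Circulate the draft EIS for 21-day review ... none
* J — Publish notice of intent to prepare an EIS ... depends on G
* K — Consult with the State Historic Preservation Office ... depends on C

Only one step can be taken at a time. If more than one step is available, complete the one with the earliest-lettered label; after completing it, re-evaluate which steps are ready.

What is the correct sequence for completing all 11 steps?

C and I have no prerequisites; C has the earlier label, so C is first.
Ready: A, I and K. A has the earlier label → A.
Now I and K have their prerequisites met. I has the earlier label, so I next.
Next only K has its prerequisites met → K.
G is the only step now ready → G.
Now D and J have their prerequisites met. D has the earlier label, so D next.
H and J are both available; H has the earlier label → H.
F now also ready, so the ready set is {F, J}; F has the earlier label → F.
J is the only step now ready → J.
Next only E has its prerequisites met → E.
B needed D and E, now all done → B.

C A I K G D H F J E B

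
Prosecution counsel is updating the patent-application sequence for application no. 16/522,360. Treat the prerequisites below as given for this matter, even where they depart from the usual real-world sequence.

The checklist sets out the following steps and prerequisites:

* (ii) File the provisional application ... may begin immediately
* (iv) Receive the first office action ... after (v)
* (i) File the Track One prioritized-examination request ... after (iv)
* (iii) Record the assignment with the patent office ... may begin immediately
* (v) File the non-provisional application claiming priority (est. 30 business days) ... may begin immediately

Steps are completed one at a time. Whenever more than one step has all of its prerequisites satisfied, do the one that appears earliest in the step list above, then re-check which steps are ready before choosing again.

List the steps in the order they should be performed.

Nothing is required for (ii), (iii) and (v). (ii) is listed earlier → (ii) first.
(iii) and (v) are both available; (iii) is listed earlier → (iii).
Next only (v) has its prerequisites met → (v).
(iv) needed (v), now all done → (iv).
(i) is the only step now ready → (i).

(ii) → (iii) → (v) → (iv) → (i)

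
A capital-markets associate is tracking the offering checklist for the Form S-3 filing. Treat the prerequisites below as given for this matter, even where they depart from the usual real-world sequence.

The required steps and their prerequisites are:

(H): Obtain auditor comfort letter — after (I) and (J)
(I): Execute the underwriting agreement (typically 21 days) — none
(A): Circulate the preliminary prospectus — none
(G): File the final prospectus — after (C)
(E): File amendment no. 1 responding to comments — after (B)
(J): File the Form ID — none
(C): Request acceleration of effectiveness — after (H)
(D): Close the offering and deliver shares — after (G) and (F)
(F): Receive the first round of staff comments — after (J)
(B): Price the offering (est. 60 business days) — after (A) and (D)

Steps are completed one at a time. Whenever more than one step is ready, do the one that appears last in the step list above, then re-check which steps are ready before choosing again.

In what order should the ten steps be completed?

(J) → (F) → (A) → (I) → (H) → (C) → (G) → (D) → (B) → (E)

(J), (A) and (I) have no prerequisites; (J) is listed later, so (J) is first.
(F) now also ready, so the ready set is {(F), (A), (I)}; (F) is listed later → (F).
Now (A) and (I) have their prerequisites met. (A) is listed later, so (A) next.
Next only (I) has its prerequisites met → (I).
(H) needed (J) and (I), now all done → (H).
That leaves (C) as the only ready step → (C).
Next only (G) has its prerequisites met → (G).
(D) needed (F) and (G), now all done → (D).
(B) is the only step now ready → (B).
Next only (E) has its prerequisites met → (E).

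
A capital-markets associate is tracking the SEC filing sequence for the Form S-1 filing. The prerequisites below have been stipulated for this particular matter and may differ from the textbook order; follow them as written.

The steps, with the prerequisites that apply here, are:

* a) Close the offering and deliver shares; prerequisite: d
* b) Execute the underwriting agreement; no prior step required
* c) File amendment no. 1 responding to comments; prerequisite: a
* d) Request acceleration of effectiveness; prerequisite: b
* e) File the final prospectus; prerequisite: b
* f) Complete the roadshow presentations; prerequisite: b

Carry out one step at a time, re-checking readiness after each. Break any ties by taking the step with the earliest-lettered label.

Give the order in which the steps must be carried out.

b d a c e f

b has no prerequisites → b first.
d, e and f are all available; d has the earlier label → d.
a, e and f are all available; a has the earlier label → a.
Ready: c, e and f. c has the earlier label → c.
Now e and f have their prerequisites met. e has the earlier label, so e next.
f needed b, now all done → f.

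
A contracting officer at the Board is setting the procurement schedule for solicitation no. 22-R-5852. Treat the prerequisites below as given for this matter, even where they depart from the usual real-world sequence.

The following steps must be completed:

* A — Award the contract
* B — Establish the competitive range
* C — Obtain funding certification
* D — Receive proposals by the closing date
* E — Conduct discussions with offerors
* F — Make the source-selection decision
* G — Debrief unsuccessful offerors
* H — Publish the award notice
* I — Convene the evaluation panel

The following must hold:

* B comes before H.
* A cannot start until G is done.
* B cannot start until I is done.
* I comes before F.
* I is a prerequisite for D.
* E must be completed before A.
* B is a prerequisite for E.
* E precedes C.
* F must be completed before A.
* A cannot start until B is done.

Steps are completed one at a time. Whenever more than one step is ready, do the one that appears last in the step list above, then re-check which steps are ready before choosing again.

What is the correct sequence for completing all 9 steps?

I, G, F, D, B, H, E, C, A

I and G have no prerequisites; I is listed later, so I is first.
F, D and B now also ready, so the ready set is {G, F, D, B}; G is listed later → G.
F, D and B are all available; F is listed later → F.
Now D and B have their prerequisites met. D is listed later, so D next.
B needed I, now all done → B.
H and E are both available; H is listed later → H.
E is the only step now ready → E.
C and A are both available; C is listed later → C.
That leaves A as the only ready step → A.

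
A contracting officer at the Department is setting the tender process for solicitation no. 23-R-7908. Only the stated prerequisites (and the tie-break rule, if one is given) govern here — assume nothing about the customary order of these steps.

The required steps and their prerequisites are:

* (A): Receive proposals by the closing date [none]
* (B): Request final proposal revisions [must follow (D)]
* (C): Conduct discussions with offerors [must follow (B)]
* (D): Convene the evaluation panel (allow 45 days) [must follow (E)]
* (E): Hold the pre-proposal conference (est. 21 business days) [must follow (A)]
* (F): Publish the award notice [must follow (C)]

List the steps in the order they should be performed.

(A) → (E) → (D) → (B) → (C) → (F)

Only (A) has no prerequisites, so it is first.
(E) needed (A), now all done → (E).
(D) needed (E), now all done → (D).
(B) needed (D), now all done → (B).
That leaves (C) as the only ready step → (C).
(F) needed (C), now all done → (F).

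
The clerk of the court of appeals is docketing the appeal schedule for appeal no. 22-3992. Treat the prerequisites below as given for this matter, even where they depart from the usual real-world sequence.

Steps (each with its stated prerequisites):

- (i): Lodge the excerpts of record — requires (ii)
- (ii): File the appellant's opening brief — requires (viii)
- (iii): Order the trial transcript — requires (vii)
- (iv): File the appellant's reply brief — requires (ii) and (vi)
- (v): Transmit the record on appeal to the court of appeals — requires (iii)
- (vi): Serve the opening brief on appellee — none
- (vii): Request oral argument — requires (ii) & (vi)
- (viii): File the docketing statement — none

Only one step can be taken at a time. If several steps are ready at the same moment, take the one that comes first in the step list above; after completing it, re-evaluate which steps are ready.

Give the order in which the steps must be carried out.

(vi), (viii), (ii), (i), (iv), (vii), (iii), (v)

(vi) and (viii) have no prerequisites; (vi) is listed earlier, so (vi) is first.
(viii) is the only step now ready → (viii).
(ii) needed (viii), now all done → (ii).
Now (i), (iv) and (vii) have their prerequisites met. (i) is listed earlier, so (i) next.
Ready: (iv) and (vii). (iv) is listed earlier → (iv).
Next only (vii) has its prerequisites met → (vii).
That leaves (iii) as the only ready step → (iii).
(v) is the only step now ready → (v).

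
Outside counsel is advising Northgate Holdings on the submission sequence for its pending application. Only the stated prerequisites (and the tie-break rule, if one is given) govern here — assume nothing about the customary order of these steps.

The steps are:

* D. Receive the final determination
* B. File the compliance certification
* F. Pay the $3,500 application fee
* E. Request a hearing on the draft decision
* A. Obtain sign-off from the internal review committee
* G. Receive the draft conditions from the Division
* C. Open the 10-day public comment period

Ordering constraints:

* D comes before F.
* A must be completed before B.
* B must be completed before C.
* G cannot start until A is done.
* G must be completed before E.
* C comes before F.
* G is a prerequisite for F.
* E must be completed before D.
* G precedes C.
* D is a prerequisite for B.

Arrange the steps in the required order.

A → G → E → D → B → C → F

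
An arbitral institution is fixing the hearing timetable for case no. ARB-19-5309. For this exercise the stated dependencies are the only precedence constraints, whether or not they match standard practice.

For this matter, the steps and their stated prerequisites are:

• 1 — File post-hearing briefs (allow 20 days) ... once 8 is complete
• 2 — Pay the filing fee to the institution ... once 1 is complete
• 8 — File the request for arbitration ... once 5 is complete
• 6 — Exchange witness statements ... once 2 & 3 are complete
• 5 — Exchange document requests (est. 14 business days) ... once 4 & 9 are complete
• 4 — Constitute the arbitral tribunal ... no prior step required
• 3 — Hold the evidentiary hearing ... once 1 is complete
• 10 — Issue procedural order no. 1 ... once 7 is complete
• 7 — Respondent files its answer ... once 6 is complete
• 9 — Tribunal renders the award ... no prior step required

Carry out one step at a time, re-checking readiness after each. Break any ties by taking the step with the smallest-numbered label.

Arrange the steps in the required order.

Nothing is required for 4 and 9. 4 has the earlier label → 4 first.
Next only 9 has its prerequisites met → 9.
5 is the only step now ready → 5.
8 is the only step now ready → 8.
1 is the only step now ready → 1.
Ready: 2 and 3. 2 has the earlier label → 2.
3 needed 1, now all done → 3.
6 needed 2 and 3, now all done → 6.
7 needed 6, now all done → 7.
Next only 10 has its prerequisites met → 10.

4 → 9 → 5 → 8 → 1 → 2 → 3 → 6 → 7 → 10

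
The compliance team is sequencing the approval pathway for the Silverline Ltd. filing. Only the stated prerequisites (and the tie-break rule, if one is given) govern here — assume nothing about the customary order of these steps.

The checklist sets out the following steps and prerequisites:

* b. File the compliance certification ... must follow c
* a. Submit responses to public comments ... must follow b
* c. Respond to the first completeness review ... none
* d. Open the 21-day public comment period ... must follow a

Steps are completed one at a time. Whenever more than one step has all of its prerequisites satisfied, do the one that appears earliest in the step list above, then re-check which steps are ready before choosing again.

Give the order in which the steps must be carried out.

c is the only step with nothing outstanding, so it goes first.
Next only b has its prerequisites met → b.
a needed b, now all done → a.
d is the only step now ready → d.

c b a d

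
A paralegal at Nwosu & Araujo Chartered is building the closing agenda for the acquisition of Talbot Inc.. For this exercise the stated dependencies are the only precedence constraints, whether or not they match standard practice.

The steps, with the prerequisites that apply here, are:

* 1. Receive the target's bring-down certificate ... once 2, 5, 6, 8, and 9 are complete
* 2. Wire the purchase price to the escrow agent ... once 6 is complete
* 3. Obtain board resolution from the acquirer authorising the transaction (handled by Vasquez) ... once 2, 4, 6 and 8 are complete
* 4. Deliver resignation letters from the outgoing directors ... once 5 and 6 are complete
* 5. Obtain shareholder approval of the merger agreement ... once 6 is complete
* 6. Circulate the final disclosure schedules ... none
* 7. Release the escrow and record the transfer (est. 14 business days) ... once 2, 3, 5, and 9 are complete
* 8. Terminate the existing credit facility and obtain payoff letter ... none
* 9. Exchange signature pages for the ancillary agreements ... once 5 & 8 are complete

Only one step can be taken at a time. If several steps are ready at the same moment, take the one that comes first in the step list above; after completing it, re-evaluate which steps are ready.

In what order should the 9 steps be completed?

Nothing is required for 6 and 8. 6 is listed earlier → 6 first.
2 and 5 now also ready, so the ready set is {2, 5, 8}; 2 is listed earlier → 2.
5 and 8 are both available; 5 is listed earlier → 5.
Now 4 and 8 have their prerequisites met. 4 is listed earlier, so 4 next.
8 is the only step now ready → 8.
Now 3 and 9 have their prerequisites met. 3 is listed earlier, so 3 next.
9 needed 5 and 8, now all done → 9.
1 and 7 are both available; 1 is listed earlier → 1.
That leaves 7 as the only ready step → 7.

6 2 5 4 8 3 9 1 7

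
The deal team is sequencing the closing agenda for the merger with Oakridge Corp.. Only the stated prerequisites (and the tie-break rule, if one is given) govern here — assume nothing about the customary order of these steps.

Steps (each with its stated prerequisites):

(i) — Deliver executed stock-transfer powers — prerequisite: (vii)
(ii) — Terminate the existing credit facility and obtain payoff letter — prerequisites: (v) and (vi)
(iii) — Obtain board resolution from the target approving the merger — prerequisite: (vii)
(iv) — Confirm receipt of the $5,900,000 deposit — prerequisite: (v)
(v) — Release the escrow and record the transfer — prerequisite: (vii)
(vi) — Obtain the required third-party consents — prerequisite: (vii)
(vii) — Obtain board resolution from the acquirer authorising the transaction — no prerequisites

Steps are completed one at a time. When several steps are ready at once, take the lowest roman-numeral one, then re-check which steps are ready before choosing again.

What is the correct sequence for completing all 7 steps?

Only (vii) has no prerequisites, so it is first.
Now (i), (iii), (v) and (vi) have their prerequisites met. (i) has the earlier label, so (i) next.
Ready: (iii), (v) and (vi). (iii) has the earlier label → (iii).
Now (v) and (vi) have their prerequisites met. (v) has the earlier label, so (v) next.
Now (iv) and (vi) have their prerequisites met. (iv) has the earlier label, so (iv) next.
(vi) needed (vii), now all done → (vi).
(ii) needed (v) and (vi), now all done → (ii).

(vii), (i), (iii), (v), (iv), (vi), (ii)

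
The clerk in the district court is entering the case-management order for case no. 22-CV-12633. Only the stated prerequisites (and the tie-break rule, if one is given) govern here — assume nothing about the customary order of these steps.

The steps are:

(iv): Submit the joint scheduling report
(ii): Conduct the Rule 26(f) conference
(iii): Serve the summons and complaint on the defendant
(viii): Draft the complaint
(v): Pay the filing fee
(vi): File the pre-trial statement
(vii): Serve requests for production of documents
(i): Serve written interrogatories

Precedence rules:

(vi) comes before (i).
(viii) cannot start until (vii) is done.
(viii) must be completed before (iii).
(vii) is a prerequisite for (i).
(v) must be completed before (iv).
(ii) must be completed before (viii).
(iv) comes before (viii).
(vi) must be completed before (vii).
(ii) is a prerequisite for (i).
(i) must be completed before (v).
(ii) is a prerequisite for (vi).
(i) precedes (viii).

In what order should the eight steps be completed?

(ii) (vi) (vii) (i) (v) (iv) (viii) (iii)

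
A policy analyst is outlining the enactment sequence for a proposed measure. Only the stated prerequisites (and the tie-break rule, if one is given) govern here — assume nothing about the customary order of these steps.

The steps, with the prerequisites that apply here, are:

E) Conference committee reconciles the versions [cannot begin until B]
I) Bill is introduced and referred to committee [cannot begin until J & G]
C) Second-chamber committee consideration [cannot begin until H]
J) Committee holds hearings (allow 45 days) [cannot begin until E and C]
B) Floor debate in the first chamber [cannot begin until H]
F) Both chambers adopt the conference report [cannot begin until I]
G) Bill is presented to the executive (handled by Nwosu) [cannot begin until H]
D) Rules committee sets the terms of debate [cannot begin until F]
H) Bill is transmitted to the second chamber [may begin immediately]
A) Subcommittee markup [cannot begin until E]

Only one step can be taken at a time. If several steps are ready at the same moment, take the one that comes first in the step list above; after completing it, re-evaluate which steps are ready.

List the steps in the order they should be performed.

Only H has no prerequisites, so it is first.
Now C, B and G have their prerequisites met. C is listed earlier, so C next.
Now B and G have their prerequisites met. B is listed earlier, so B next.
Ready: E and G. E is listed earlier → E.
J and A now also ready, so the ready set is {J, G, A}; J is listed earlier → J.
G and A are both available; G is listed earlier → G.
I now also ready, so the ready set is {I, A}; I is listed earlier → I.
Ready: F and A. F is listed earlier → F.
D now also ready, so the ready set is {D, A}; D is listed earlier → D.
A is the only step now ready → A.

H, C, B, E, J, G, I, F, D, A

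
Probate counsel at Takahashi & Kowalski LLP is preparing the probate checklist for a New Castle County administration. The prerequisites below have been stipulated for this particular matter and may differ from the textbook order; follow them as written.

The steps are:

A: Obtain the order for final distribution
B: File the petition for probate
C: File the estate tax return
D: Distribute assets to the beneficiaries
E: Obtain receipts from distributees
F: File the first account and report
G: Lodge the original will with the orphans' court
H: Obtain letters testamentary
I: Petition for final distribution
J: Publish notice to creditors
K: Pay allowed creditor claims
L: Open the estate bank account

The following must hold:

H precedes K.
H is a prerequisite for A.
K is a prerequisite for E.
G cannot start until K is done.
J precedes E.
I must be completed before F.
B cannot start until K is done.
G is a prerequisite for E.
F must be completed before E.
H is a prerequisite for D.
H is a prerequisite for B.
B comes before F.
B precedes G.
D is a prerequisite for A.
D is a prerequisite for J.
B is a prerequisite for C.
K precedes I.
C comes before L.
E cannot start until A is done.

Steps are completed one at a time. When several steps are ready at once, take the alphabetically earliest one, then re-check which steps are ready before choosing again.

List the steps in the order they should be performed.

H has no prerequisites → H first.
Ready: D and K. D has the earlier label → D.
Ready: A, J and K. A has the earlier label → A.
J and K are both available; J has the earlier label → J.
That leaves K as the only ready step → K.
Ready: B and I. B has the earlier label → B.
C, G and I are all available; C has the earlier label → C.
G, I and L are all available; G has the earlier label → G.
Now I and L have their prerequisites met. I has the earlier label, so I next.
F now also ready, so the ready set is {F, L}; F has the earlier label → F.
E now also ready, so the ready set is {E, L}; E has the earlier label → E.
L is the only step now ready → L.

H, D, A, J, K, B, C, G, I, F, E, L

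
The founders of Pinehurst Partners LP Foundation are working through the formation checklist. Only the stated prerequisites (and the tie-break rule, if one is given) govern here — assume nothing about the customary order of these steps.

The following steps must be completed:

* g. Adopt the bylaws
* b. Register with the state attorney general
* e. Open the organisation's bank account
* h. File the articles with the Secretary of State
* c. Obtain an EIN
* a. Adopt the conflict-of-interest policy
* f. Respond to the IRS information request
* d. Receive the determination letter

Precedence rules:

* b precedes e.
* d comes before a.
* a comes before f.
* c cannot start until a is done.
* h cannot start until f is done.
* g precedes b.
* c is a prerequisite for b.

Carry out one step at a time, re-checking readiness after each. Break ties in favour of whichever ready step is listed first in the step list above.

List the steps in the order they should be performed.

g → d → a → c → b → e → f → h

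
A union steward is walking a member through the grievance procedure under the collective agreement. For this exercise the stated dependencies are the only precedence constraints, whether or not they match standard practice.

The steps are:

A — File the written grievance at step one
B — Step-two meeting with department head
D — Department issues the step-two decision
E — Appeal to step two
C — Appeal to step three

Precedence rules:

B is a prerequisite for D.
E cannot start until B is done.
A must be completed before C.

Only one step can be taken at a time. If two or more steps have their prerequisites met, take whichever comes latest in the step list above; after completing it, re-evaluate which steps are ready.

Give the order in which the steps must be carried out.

B E D A C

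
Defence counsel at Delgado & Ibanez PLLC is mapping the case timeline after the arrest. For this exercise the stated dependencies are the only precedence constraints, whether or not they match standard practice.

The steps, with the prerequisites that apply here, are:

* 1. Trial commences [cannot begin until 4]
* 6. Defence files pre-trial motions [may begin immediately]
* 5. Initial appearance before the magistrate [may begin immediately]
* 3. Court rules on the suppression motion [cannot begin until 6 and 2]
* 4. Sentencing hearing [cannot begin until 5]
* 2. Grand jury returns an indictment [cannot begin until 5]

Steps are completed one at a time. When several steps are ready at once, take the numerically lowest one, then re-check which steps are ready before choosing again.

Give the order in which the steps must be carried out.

5 and 6 have no prerequisites; 5 has the earlier label, so 5 is first.
2, 4 and 6 are all available; 2 has the earlier label → 2.
Ready: 4 and 6. 4 has the earlier label → 4.
1 and 6 are both available; 1 has the earlier label → 1.
6 is the only step now ready → 6.
3 is the only step now ready → 3.

5, 2, 4, 1, 6, 3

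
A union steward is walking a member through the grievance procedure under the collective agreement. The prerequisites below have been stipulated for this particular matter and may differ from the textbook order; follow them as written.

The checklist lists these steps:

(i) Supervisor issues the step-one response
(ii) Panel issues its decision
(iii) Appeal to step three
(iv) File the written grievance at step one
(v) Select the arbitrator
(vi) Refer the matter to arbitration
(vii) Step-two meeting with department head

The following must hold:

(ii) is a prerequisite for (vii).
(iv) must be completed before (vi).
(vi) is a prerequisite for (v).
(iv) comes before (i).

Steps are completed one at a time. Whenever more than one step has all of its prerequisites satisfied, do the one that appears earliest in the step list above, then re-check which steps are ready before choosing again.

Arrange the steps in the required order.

(ii), (iii), (iv), (i), (vi), (v), (vii)

Nothing is required for (ii), (iii) and (iv). (ii) is listed earlier → (ii) first.
(iii), (iv) and (vii) are all available; (iii) is listed earlier → (iii).
Now (iv) and (vii) have their prerequisites met. (iv) is listed earlier, so (iv) next.
(i) and (vi) now also ready, so the ready set is {(i), (vi), (vii)}; (i) is listed earlier → (i).
Now (vi) and (vii) have their prerequisites met. (vi) is listed earlier, so (vi) next.
(v) and (vii) are both available; (v) is listed earlier → (v).
Next only (vii) has its prerequisites met → (vii).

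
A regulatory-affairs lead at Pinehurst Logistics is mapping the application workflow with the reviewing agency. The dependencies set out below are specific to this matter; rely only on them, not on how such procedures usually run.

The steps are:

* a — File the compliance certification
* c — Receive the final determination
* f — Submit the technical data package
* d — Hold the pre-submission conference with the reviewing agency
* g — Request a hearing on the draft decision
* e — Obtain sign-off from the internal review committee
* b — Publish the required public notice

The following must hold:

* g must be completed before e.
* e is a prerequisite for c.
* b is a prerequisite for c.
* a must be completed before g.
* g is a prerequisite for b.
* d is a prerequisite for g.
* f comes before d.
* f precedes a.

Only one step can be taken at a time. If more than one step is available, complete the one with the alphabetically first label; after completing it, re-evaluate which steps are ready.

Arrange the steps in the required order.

f → a → d → g → b → e → c

Only f has no prerequisites, so it is first.
Ready: a and d. a has the earlier label → a.
d needed f, now all done → d.
Next only g has its prerequisites met → g.
Now b and e have their prerequisites met. b has the earlier label, so b next.
That leaves e as the only ready step → e.
c is the only step now ready → c.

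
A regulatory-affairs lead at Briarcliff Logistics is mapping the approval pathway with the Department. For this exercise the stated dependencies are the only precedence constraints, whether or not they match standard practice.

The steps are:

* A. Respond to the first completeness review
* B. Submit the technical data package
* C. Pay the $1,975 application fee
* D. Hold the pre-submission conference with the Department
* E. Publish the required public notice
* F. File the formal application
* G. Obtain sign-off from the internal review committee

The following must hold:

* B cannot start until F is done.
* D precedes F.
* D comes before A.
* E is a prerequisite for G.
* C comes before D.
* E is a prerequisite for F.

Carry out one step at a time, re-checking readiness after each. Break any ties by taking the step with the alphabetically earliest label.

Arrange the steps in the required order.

C → D → A → E → F → B → G

C and E have no prerequisites; C has the earlier label, so C is first.
D now also ready, so the ready set is {D, E}; D has the earlier label → D.
A now also ready, so the ready set is {A, E}; A has the earlier label → A.
Next only E has its prerequisites met → E.
Now F and G have their prerequisites met. F has the earlier label, so F next.
Now B and G have their prerequisites met. B has the earlier label, so B next.
That leaves G as the only ready step → G.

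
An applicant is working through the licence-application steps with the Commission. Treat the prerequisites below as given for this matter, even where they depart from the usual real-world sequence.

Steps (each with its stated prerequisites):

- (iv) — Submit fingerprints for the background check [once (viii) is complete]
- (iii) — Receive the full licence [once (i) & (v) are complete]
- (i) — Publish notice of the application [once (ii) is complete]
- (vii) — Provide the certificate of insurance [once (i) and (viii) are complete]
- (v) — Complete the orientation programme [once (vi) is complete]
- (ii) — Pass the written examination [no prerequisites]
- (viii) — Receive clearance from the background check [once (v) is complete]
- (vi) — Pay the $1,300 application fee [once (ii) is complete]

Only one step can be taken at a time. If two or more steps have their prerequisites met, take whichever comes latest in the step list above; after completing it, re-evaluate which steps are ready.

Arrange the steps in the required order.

(ii) → (vi) → (v) → (viii) → (i) → (vii) → (iii) → (iv)

(ii) has no prerequisites → (ii) first.
(vi) and (i) are both available; (vi) is listed later → (vi).
Ready: (v) and (i). (v) is listed later → (v).
Ready: (viii) and (i). (viii) is listed later → (viii).
(iv) now also ready, so the ready set is {(i), (iv)}; (i) is listed later → (i).
(vii) and (iii) now also ready, so the ready set is {(vii), (iii), (iv)}; (vii) is listed later → (vii).
Ready: (iii) and (iv). (iii) is listed later → (iii).
(iv) needed (viii), now all done → (iv).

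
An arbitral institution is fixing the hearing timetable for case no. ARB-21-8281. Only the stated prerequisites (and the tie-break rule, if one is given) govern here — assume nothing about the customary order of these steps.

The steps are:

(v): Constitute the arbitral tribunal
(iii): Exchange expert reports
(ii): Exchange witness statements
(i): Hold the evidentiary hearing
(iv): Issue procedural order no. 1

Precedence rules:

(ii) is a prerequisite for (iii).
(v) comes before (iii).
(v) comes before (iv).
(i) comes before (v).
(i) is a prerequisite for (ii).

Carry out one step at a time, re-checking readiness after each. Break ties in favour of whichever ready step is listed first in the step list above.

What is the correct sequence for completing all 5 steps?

(i) is the only step with nothing outstanding, so it goes first.
(v) and (ii) are both available; (v) is listed earlier → (v).
(ii) and (iv) are both available; (ii) is listed earlier → (ii).
Now (iii) and (iv) have their prerequisites met. (iii) is listed earlier, so (iii) next.
That leaves (iv) as the only ready step → (iv).

(i), (v), (ii), (iii), (iv)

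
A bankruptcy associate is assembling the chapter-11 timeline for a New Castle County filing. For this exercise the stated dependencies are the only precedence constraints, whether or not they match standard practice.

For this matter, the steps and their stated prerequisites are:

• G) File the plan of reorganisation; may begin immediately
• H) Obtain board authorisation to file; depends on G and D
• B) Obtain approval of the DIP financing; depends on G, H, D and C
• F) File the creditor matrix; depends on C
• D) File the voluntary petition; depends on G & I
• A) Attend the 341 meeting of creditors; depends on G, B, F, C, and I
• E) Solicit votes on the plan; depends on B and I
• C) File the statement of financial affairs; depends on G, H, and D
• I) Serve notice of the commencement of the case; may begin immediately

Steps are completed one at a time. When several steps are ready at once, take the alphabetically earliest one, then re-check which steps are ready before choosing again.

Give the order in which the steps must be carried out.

G I D H C B E F A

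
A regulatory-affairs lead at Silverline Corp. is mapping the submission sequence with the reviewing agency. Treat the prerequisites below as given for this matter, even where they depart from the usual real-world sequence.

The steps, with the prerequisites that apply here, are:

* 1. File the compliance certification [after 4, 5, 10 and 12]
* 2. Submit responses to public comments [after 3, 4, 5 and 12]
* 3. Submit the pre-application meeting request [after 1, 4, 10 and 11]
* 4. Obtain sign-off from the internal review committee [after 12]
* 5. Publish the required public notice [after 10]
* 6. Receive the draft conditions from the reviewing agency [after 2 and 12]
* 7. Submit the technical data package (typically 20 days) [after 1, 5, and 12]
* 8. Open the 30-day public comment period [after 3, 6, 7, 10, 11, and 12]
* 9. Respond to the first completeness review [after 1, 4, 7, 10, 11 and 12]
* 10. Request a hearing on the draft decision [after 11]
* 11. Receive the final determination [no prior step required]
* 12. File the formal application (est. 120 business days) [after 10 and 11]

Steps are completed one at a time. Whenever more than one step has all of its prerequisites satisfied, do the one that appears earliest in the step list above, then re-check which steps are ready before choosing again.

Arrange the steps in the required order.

11 10 5 12 4 1 3 2 6 7 8 9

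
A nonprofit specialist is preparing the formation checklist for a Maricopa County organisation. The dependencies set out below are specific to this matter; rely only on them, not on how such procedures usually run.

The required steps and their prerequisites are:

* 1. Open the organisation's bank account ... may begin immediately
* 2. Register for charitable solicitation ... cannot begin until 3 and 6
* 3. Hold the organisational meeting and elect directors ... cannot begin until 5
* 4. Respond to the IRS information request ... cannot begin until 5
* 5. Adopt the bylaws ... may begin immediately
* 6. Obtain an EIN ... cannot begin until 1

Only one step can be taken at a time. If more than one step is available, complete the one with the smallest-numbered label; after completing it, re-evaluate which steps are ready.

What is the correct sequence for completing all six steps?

1 and 5 have no prerequisites; 1 has the earlier label, so 1 is first.
6 now also ready, so the ready set is {5, 6}; 5 has the earlier label → 5.
Ready: 3, 4 and 6. 3 has the earlier label → 3.
4 and 6 are both available; 4 has the earlier label → 4.
6 is the only step now ready → 6.
2 needed 3 and 6, now all done → 2.

1 → 5 → 3 → 4 → 6 → 2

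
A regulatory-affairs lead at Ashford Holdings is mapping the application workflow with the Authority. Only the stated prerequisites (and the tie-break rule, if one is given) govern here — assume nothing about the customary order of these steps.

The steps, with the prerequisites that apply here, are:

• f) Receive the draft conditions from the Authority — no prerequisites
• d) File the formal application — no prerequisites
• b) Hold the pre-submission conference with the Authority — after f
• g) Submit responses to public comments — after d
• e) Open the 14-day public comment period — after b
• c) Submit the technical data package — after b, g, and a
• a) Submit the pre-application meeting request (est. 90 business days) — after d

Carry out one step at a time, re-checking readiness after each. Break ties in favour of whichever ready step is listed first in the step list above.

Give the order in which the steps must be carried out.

Nothing is required for f and d. f is listed earlier → f first.
Ready: d and b. d is listed earlier → d.
Ready: b, g and a. b is listed earlier → b.
e now also ready, so the ready set is {g, e, a}; g is listed earlier → g.
Ready: e and a. e is listed earlier → e.
a needed d, now all done → a.
c needed b, g and a, now all done → c.

f, d, b, g, e, a, c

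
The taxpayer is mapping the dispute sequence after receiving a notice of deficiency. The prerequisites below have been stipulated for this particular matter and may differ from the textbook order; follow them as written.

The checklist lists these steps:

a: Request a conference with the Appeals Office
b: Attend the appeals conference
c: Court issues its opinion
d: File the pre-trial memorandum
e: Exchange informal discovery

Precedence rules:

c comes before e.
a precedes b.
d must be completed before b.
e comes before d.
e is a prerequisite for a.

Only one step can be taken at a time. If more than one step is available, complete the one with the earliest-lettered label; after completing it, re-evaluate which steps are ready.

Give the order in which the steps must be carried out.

c is the only step with nothing outstanding, so it goes first.
e needed c, now all done → e.
Ready: a and d. a has the earlier label → a.
d is the only step now ready → d.
b needed a and d, now all done → b.

c, e, a, d, b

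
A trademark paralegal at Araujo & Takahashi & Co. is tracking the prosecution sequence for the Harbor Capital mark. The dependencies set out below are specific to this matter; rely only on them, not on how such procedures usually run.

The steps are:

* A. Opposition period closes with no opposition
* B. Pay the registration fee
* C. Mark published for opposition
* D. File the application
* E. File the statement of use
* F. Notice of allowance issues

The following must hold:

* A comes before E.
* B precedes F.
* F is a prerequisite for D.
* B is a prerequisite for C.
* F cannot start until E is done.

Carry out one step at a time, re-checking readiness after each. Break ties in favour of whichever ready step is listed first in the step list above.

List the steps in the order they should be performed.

A, B, C, E, F, D

Nothing is required for A and B. A is listed earlier → A first.
E now also ready, so the ready set is {B, E}; B is listed earlier → B.
C now also ready, so the ready set is {C, E}; C is listed earlier → C.
Next only E has its prerequisites met → E.
F needed B and E, now all done → F.
D needed F, now all done → D.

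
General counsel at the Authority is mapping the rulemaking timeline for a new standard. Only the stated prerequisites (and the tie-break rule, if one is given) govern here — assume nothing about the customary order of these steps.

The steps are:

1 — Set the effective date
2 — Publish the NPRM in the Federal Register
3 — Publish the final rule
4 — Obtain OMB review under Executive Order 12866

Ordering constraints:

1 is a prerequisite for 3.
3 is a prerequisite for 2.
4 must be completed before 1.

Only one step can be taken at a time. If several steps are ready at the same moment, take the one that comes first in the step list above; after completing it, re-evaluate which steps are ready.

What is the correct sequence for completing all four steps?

4, 1, 3, 2

Only 4 has no prerequisites, so it is first.
That leaves 1 as the only ready step → 1.
3 is the only step now ready → 3.
Next only 2 has its prerequisites met → 2.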